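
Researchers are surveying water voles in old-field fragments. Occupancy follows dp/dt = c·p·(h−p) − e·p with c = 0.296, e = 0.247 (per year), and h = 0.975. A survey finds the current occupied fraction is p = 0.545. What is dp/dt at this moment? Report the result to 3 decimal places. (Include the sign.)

-0.065

Colonization term: c·p·(h−p) = 0.296×0.545×0.4300 = 0.06937.
Extinction term: e·p = 0.13462.
dp/dt = 0.06937 − 0.13462 = -0.06525.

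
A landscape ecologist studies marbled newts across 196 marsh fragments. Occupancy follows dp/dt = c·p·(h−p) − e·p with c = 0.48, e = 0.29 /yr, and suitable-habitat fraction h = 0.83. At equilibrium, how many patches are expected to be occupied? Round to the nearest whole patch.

p* = h − e/c = 0.83 − 0.6042 = 0.2258.
Expected occupied patches = N × p* = 196 × 0.2258 = 44.26 ≈ 44.

44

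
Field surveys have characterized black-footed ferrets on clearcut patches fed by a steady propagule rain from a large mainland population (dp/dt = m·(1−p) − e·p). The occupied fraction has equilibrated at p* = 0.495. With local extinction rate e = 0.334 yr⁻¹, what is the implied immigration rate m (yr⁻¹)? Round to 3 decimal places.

At equilibrium m(1−p*) = e·p*, so m = e·p*/(1−p*).
m = 0.334 × 0.495 / 0.5050 = 0.1653/0.5050 = 0.3274.

0.327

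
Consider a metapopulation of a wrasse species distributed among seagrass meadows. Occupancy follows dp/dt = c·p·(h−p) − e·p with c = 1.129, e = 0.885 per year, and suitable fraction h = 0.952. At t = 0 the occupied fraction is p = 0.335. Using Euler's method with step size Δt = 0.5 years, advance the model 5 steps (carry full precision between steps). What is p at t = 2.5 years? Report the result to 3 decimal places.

Update rule: p ← p + [c·p·(h−p) − e·p]·Δt with Δt = 0.5.
p: 0.33500 → 0.30344  (Δp = -0.03156)
p: 0.30344 → 0.28026  (Δp = -0.02318)
p: 0.28026 → 0.26252  (Δp = -0.01774)
p: 0.26252 → 0.24853  (Δp = -0.01399)
p: 0.24853 → 0.23725  (Δp = -0.01128)

0.237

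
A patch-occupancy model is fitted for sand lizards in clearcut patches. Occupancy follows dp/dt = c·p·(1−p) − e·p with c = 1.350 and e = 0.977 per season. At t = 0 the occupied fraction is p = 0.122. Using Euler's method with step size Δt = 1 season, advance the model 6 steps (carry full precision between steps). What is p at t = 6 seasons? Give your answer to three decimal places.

0.248

Update rule: p ← p + [c·p·(1−p) − e·p]·Δt with Δt = 1.
  1  |  dp/dt·Δt = +0.025413  |  p_1 = 0.147413
  2  |  dp/dt·Δt = +0.025649  |  p_2 = 0.173061
  3  |  dp/dt·Δt = +0.024119  |  p_3 = 0.197180
  4  |  dp/dt·Δt = +0.021060  |  p_4 = 0.218241
  5  |  dp/dt·Δt = +0.017105  |  p_5 = 0.235345
  6  |  dp/dt·Δt = +0.013011  |  p_6 = 0.248356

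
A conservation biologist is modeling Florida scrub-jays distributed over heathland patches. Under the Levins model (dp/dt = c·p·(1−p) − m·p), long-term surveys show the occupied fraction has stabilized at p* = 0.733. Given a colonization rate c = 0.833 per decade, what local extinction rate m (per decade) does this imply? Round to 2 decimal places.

0.22

At equilibrium c(1−p*) = m.
m = 0.833 × (1 − 0.733) = 0.833 × 0.2670 = 0.2224.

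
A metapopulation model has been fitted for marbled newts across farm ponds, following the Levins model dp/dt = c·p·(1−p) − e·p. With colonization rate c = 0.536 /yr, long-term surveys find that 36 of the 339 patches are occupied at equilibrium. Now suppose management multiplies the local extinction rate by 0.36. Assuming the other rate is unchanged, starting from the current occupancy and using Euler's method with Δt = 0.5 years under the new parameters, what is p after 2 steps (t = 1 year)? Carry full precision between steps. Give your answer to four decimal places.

Observed p* = 36/339 = 0.10619.
Balance c(1−p*) = e gives e = 0.536×(1 − 0.10619) = 0.47908.
Starting from p₀ = 0.10619; update p ← p + (dp/dt)·Δt with the new parameters.
t = 0.5: p = 0.10619 + (+0.01628) = 0.12247
t = 1: p = 0.12247 + (+0.01824) = 0.14072

0.1407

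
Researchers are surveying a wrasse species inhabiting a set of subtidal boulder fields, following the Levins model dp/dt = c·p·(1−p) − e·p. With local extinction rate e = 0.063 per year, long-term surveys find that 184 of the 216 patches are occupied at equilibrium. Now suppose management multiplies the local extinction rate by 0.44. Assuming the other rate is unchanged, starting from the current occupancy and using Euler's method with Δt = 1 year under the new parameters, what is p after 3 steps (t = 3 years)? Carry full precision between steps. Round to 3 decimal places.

0.914

Observed p* = 184/216 = 0.85185.
Balance c(1−p*) = e gives c = e/(1 − 0.85185) = 0.063/0.14815 = 0.42525.
Starting from p₀ = 0.85185; update p ← p + (dp/dt)·Δt with the new parameters.
t = 1: p = 0.85185 + (+0.03005) = 0.88191
t = 2: p = 0.88191 + (+0.01984) = 0.90175
t = 3: p = 0.90175 + (+0.01268) = 0.91443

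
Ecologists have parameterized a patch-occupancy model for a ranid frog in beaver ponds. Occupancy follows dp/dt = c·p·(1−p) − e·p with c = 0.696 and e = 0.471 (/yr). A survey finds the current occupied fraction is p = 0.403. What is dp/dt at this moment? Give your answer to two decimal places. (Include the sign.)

Colonization term: c·p·(1−p) = 0.696×0.403×0.5970 = 0.16745.
Extinction term: e·p = 0.18981.
dp/dt = 0.16745 − 0.18981 = -0.02236.

-0.02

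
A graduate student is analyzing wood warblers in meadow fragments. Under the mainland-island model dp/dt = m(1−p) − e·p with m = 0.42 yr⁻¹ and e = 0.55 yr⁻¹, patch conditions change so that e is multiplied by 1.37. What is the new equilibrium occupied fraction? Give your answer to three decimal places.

0.358

Before: p* = 0.42/(0.42+0.55) = 0.4330.
After: m = 0.42, e = 0.7535; p* = 0.42/1.1735 = 0.3579.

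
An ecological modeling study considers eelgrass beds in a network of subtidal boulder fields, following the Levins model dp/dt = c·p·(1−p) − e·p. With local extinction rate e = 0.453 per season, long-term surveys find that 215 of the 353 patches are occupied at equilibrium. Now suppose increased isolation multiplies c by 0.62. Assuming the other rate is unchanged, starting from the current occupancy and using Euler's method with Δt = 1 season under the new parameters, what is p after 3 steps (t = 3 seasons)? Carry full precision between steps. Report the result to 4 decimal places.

0.4273

Observed p* = 215/353 = 0.60907.
Balance c(1−p*) = e gives c = e/(1 − 0.60907) = 0.453/0.39093 = 1.15876.
Starting from p₀ = 0.60907; update p ← p + (dp/dt)·Δt with the new parameters.
p: 0.60907 → 0.50422  (Δp = -0.10484)
p: 0.50422 → 0.45540  (Δp = -0.04882)
p: 0.45540 → 0.42729  (Δp = -0.02812)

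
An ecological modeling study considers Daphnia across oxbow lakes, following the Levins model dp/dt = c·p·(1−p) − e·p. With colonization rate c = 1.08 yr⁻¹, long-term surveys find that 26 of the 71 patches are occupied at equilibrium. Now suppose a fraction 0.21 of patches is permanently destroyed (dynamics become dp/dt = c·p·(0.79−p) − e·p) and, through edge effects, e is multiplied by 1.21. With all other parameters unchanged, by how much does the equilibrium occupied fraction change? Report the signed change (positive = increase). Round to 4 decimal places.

Observed p* = 26/71 = 0.36620.
Balance c(1−p*) = e gives e = 1.08×(1 − 0.36620) = 0.68450.
New p* = 0.79 − e/c = 0.79 − 0.82825/1.08000 = 0.02310.
Δp* = 0.02310 − 0.36620 = -0.34310.

-0.3431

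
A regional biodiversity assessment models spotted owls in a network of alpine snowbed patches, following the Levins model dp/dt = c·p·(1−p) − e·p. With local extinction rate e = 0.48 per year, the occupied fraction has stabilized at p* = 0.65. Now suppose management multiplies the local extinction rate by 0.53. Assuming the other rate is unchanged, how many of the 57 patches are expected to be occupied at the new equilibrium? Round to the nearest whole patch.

Balance c(1−p*) = e gives c = e/(1 − 0.65000) = 0.48/0.35000 = 1.37143.
New p* = 1 − e/c = 1 − 0.25440/1.37143 = 0.81450.
Expected occupied = 57 × 0.81450 = 46.43 ≈ 46.

46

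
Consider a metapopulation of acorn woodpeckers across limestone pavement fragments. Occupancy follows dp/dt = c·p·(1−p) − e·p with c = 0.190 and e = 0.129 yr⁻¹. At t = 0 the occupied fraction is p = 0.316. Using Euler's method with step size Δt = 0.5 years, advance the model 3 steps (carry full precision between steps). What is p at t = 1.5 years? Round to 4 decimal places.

Update rule: p ← p + [c·p·(1−p) − e·p]·Δt with Δt = 0.5.
  1  |  dp/dt·Δt = +0.000152  |  p_1 = 0.316152
  2  |  dp/dt·Δt = +0.000147  |  p_2 = 0.316299
  3  |  dp/dt·Δt = +0.000143  |  p_3 = 0.316442

0.3164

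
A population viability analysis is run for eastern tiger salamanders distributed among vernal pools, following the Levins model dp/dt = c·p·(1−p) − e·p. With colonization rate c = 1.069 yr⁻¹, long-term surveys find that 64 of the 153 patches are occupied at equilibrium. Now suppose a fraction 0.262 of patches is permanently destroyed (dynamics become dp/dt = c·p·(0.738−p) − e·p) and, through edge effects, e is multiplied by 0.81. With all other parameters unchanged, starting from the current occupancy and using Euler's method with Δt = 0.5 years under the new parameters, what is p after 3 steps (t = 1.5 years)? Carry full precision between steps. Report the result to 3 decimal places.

0.342

Observed p* = 64/153 = 0.41830.
Balance c(1−p*) = e gives e = 1.069×(1 − 0.41830) = 0.62184.
Starting from p₀ = 0.41830; update p ← p + (dp/dt)·Δt with the new parameters.
t = 0.5: p = 0.41830 + (-0.03387) = 0.38443
t = 1: p = 0.38443 + (-0.02417) = 0.36027
t = 1.5: p = 0.36027 + (-0.01799) = 0.34227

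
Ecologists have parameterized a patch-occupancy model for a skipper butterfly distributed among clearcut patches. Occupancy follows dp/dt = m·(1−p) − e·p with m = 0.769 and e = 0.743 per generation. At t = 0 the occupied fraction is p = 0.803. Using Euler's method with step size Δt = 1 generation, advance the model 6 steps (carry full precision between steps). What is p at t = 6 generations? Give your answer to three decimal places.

Update rule: p ← p + [m·(1−p) − e·p]·Δt with Δt = 1.
step 1: Δp = -0.44514, p = 0.35786
step 2: Δp = +0.22791, p = 0.58577
step 3: Δp = -0.11669, p = 0.46908
step 4: Δp = +0.05975, p = 0.52883
step 5: Δp = -0.03059, p = 0.49824
step 6: Δp = +0.01566, p = 0.51390

0.514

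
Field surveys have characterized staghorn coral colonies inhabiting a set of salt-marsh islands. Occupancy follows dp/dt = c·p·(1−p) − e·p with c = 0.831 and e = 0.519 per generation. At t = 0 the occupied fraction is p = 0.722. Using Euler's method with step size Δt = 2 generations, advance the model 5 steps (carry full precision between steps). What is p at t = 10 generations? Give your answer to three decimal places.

0.373

Update rule: p ← p + [c·p·(1−p) − e·p]·Δt with Δt = 2.
p: 0.72200 → 0.30615  (Δp = -0.41585)
p: 0.30615 → 0.34141  (Δp = +0.03526)
p: 0.34141 → 0.36073  (Δp = +0.01931)
p: 0.36073 → 0.36956  (Δp = +0.00883)
p: 0.36956 → 0.37318  (Δp = +0.00362)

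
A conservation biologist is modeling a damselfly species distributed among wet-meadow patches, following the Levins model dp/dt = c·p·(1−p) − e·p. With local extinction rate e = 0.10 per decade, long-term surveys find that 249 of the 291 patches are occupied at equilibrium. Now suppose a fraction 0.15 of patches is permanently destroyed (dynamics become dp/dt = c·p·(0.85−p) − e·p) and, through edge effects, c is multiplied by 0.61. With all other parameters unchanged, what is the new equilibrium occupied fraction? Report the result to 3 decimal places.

0.613

Observed p* = 249/291 = 0.85567.
Balance c(1−p*) = e gives c = e/(1 − 0.85567) = 0.10/0.14433 = 0.69286.
New p* = 0.85 − e/c = 0.85 − 0.10000/0.42264 = 0.61339.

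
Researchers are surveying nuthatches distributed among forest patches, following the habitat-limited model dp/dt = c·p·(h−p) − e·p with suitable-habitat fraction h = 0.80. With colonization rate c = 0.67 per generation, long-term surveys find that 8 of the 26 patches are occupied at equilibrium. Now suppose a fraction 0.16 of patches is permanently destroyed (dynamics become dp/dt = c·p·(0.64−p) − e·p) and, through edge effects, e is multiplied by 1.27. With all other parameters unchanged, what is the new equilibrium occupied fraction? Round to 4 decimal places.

0.0148

Observed p* = 8/26 = 0.30769.
Balance c(h−p*) = e gives e = 0.67×(0.8 − 0.30769) = 0.32985.
New p* = 0.64 − e/c = 0.64 − 0.41891/0.67000 = 0.01476.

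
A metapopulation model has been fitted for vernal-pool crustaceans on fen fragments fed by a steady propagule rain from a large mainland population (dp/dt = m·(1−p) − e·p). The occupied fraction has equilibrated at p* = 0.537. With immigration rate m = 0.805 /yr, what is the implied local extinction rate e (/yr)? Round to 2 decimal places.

0.69

At equilibrium m(1−p*) = e·p*, so e = m(1−p*)/p*.
e = 0.805 × 0.4630 / 0.537 = 0.6941.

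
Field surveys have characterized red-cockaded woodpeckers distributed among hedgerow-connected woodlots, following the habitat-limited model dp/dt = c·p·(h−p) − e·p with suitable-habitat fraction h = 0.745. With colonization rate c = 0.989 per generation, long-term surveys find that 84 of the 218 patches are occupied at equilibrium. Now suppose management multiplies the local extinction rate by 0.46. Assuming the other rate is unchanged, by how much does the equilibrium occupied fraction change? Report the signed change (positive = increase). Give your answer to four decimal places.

0.1942

Observed p* = 84/218 = 0.38532.
Balance c(h−p*) = e gives e = 0.989×(0.745 − 0.38532) = 0.35572.
New p* = 0.745 − e/c = 0.745 − 0.16363/0.98900 = 0.57955.
Δp* = 0.57955 − 0.38532 = +0.19423.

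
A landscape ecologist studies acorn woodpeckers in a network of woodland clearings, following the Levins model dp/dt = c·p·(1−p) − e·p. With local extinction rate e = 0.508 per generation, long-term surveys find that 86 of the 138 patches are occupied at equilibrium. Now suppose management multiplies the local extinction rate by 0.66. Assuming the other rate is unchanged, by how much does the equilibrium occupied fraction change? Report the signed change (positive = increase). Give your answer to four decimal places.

0.1281

Observed p* = 86/138 = 0.62319.
Balance c(1−p*) = e gives c = e/(1 − 0.62319) = 0.508/0.37681 = 1.34816.
New p* = 1 − e/c = 1 − 0.33528/1.34816 = 0.75131.
Δp* = 0.75131 − 0.62319 = +0.12812.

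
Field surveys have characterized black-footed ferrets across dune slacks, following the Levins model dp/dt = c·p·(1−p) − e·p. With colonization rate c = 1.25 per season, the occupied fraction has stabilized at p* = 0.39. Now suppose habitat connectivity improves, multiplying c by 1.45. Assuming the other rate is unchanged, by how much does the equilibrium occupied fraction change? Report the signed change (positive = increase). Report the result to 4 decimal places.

0.1893

Balance c(1−p*) = e gives e = 1.25×(1 − 0.39000) = 0.76250.
New p* = 1 − e/c = 1 − 0.76250/1.81250 = 0.57931.
Δp* = 0.57931 − 0.39000 = +0.18931.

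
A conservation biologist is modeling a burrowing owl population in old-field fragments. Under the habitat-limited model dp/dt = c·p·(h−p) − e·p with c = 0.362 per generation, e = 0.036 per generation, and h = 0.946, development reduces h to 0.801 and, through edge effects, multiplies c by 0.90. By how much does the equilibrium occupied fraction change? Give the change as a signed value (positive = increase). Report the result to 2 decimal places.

-0.16

Before: p* = h − e/c = 0.946 − 0.036/0.362 = 0.946 − 0.0994 = 0.8466.
After: c = 0.3258, e = 0.036, h = 0.801; p* = 0.801 − 0.036/0.3258 = 0.6905.
Δp* = 0.6905 − 0.8466 = -0.1560.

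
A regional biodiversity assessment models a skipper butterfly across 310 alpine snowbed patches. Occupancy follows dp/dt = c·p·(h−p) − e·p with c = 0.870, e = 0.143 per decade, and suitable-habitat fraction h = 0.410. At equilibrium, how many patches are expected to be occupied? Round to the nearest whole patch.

p* = h − e/c = 0.410 − 0.1644 = 0.2456.
Expected occupied patches = N × p* = 310 × 0.2456 = 76.15 ≈ 76.

76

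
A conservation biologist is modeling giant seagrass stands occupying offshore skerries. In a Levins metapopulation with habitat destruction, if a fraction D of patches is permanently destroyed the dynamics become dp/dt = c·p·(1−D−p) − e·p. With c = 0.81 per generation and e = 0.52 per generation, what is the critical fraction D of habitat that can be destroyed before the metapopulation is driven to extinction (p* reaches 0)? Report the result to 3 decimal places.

The nontrivial equilibrium is p* = (1−D) − e/c; extinction occurs when this hits zero.
So D_crit = 1 − e/c = 1 − 0.52/0.81 = 1 − 0.6420 = 0.3580.
Note this equals the original equilibrium occupancy — the Levins extinction-debt result.

0.358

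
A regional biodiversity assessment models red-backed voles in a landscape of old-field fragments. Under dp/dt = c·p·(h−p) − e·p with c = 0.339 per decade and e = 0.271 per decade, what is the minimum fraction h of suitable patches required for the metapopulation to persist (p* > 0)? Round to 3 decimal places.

0.799

p* = h − e/c is positive only when h > e/c.
h_min = e/c = 0.271/0.339 = 0.7994.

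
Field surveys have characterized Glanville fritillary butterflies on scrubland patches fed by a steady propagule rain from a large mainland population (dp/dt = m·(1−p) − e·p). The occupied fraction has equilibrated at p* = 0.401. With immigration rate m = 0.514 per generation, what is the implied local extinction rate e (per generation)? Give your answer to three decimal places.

0.768

At equilibrium m(1−p*) = e·p*, so e = m(1−p*)/p*.
e = 0.514 × 0.5990 / 0.401 = 0.7678.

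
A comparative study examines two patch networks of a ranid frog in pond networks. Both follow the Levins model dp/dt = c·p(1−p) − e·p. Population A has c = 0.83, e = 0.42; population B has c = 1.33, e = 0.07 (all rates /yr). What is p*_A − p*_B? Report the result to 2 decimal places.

A: p*_A = 1 − 0.42/0.83 = 0.4940.
B: p*_B = 1 − 0.07/1.33 = 0.9474.
p*_A − p*_B = 0.4940 − 0.9474 = -0.4534.

-0.45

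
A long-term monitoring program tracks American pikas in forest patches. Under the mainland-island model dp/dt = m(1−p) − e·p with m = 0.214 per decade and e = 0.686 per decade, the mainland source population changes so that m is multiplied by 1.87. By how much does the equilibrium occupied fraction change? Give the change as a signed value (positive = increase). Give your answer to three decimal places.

Before: p* = 0.214/(0.214+0.686) = 0.2378.
After: m = 0.40018, e = 0.686; p* = 0.40018/1.0862 = 0.3684.
Δp* = 0.3684 − 0.2378 = +0.1307.

0.131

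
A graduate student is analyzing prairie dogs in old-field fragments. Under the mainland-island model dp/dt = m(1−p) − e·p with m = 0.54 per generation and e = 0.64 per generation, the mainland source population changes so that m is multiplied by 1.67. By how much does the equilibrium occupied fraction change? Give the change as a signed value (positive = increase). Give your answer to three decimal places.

0.127

Before: p* = 0.54/(0.54+0.64) = 0.4576.
After: m = 0.9018, e = 0.64; p* = 0.9018/1.5418 = 0.5849.
Δp* = 0.5849 − 0.4576 = +0.1273.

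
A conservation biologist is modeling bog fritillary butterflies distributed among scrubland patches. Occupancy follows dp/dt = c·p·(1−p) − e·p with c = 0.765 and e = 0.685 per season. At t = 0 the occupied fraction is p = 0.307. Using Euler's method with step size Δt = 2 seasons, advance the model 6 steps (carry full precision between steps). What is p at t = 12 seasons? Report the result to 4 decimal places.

0.1293

Update rule: p ← p + [c·p·(1−p) − e·p]·Δt with Δt = 2.
  1  |  dp/dt·Δt = -0.095081  |  p_1 = 0.211919
  2  |  dp/dt·Δt = -0.034805  |  p_2 = 0.177114
  3  |  dp/dt·Δt = -0.019657  |  p_3 = 0.157457
  4  |  dp/dt·Δt = -0.012740  |  p_4 = 0.144717
  5  |  dp/dt·Δt = -0.008888  |  p_5 = 0.135829
  6  |  dp/dt·Δt = -0.006495  |  p_6 = 0.129334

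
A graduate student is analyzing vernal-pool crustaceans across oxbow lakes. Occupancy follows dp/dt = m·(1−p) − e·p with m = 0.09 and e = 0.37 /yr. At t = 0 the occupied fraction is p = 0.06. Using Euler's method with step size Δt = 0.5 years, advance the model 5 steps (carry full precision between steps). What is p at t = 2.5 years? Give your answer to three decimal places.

Update rule: p ← p + [m·(1−p) − e·p]·Δt with Δt = 0.5.
t = 0.5: p = 0.06000 + (+0.03120) = 0.09120
t = 1: p = 0.09120 + (+0.02402) = 0.11522
t = 1.5: p = 0.11522 + (+0.01850) = 0.13372
t = 2: p = 0.13372 + (+0.01424) = 0.14797
t = 2.5: p = 0.14797 + (+0.01097) = 0.15893

0.159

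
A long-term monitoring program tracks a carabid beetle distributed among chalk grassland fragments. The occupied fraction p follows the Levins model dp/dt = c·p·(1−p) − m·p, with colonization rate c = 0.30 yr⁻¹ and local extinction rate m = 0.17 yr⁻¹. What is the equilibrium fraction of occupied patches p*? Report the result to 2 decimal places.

0.43

Setting dp/dt = 0 and dividing through by p* gives c·(1−p*) = m.
So p* = 1 − m/c = 1 − 0.17/0.30 = 1 − 0.5667 = 0.4333.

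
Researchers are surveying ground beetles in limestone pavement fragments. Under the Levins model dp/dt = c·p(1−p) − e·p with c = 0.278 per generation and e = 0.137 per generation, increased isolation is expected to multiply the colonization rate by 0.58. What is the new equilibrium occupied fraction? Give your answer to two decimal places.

Before: p* = 1 − 0.137/0.278 = 0.5072.
After the change, c = 0.16124, e = 0.137, so p* = 1 − 0.137/0.16124 = 0.1503.

0.15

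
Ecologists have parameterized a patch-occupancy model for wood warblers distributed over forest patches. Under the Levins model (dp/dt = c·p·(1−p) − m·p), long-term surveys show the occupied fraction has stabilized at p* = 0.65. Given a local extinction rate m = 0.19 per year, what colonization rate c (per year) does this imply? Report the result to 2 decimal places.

0.54

At equilibrium c(1−p*) = m, so c = m/(1−p*).
c = 0.19/(1 − 0.65) = 0.19/0.3500 = 0.5429.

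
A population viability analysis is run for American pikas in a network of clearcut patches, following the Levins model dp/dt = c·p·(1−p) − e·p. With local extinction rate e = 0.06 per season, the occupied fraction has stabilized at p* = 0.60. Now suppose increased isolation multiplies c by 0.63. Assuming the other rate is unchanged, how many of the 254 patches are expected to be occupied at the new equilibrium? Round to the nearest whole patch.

Balance c(1−p*) = e gives c = e/(1 − 0.60000) = 0.06/0.40000 = 0.15000.
New p* = 1 − e/c = 1 − 0.06000/0.09450 = 0.36508.
Expected occupied = 254 × 0.36508 = 92.73 ≈ 93.

93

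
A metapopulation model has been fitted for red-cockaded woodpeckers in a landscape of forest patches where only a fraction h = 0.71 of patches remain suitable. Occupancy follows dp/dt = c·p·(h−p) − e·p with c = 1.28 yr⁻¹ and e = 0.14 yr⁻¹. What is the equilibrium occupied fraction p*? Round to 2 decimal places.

Setting dp/dt = 0 and dividing by p* gives c·(h−p*) = e.
So p* = h − e/c = 0.71 − 0.14/1.28 = 0.71 − 0.1094 = 0.6006.

0.60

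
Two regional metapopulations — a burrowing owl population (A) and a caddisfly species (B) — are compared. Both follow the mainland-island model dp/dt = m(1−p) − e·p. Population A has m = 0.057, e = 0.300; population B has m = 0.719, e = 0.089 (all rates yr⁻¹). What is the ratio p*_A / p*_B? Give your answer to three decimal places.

0.179

A: p*_A = m/(m+e) = 0.057/0.3570 = 0.1597.
B: p*_B = 0.719/0.8080 = 0.8899.
p*_A / p*_B = 0.1597/0.8899 = 0.1794.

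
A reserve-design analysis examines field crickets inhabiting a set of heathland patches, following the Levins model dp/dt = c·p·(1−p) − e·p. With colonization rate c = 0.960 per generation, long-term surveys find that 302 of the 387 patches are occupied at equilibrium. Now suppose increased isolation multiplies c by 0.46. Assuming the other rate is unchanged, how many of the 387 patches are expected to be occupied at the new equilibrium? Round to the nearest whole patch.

202

Observed p* = 302/387 = 0.78036.
Balance c(1−p*) = e gives e = 0.960×(1 − 0.78036) = 0.21085.
New p* = 1 − e/c = 1 − 0.21085/0.44160 = 0.52253.
Expected occupied = 387 × 0.52253 = 202.22 ≈ 202.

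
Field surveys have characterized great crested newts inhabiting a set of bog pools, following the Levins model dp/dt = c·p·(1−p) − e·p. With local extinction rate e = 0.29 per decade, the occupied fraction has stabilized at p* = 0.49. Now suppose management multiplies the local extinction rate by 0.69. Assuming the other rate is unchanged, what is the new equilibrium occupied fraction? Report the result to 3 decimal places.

0.648

Balance c(1−p*) = e gives c = e/(1 − 0.49000) = 0.29/0.51000 = 0.56863.
New p* = 1 − e/c = 1 − 0.20010/0.56863 = 0.64810.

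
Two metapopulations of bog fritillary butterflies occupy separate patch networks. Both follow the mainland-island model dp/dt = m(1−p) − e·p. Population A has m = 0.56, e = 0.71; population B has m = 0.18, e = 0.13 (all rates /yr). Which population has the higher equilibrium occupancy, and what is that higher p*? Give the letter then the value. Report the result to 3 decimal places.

B, 0.581

A: p*_A = m/(m+e) = 0.56/1.2700 = 0.4409.
B: p*_B = 0.18/0.3100 = 0.5806.
B is higher at 0.5806.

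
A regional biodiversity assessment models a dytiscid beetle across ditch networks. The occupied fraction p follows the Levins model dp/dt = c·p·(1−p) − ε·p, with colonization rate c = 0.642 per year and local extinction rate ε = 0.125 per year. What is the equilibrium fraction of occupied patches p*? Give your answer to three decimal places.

Setting dp/dt = 0 and dividing through by p* gives c·(1−p*) = ε.
So p* = 1 − ε/c = 1 − 0.125/0.642 = 1 − 0.1947 = 0.8053.

0.805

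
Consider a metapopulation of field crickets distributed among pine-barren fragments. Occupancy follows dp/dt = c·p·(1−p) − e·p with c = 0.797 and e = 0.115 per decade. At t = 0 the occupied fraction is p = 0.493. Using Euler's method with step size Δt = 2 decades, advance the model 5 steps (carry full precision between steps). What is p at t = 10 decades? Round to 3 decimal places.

0.855

Update rule: p ← p + [c·p·(1−p) − e·p]·Δt with Δt = 2.
p: 0.49300 → 0.77803  (Δp = +0.28503)
p: 0.77803 → 0.87437  (Δp = +0.09633)
p: 0.87437 → 0.84836  (Δp = -0.02600)
p: 0.84836 → 0.85830  (Δp = +0.00993)
p: 0.85830 → 0.85476  (Δp = -0.00354)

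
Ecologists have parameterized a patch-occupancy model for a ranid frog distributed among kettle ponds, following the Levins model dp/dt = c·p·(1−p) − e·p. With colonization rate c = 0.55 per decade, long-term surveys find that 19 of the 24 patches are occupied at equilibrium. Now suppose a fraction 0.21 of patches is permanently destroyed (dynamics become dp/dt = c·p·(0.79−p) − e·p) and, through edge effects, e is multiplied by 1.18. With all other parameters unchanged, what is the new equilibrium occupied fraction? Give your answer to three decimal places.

0.544

Observed p* = 19/24 = 0.79167.
Balance c(1−p*) = e gives e = 0.55×(1 − 0.79167) = 0.11458.
New p* = 0.79 − e/c = 0.79 − 0.13520/0.55000 = 0.54418.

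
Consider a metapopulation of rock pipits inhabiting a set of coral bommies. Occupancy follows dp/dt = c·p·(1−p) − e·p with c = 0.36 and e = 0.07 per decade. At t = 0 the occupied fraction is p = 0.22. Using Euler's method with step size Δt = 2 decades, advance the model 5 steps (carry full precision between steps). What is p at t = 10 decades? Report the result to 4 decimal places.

0.7185

Update rule: p ← p + [c·p·(1−p) − e·p]·Δt with Δt = 2.
p: 0.22000 → 0.31275  (Δp = +0.09275)
p: 0.31275 → 0.42372  (Δp = +0.11097)
p: 0.42372 → 0.54021  (Δp = +0.11649)
p: 0.54021 → 0.64342  (Δp = +0.10321)
p: 0.64342 → 0.71853  (Δp = +0.07511)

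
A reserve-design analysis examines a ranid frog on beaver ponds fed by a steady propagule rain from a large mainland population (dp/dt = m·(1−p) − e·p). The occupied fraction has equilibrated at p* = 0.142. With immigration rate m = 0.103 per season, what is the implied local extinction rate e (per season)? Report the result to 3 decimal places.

At equilibrium m(1−p*) = e·p*, so e = m(1−p*)/p*.
e = 0.103 × 0.8580 / 0.142 = 0.6224.

0.622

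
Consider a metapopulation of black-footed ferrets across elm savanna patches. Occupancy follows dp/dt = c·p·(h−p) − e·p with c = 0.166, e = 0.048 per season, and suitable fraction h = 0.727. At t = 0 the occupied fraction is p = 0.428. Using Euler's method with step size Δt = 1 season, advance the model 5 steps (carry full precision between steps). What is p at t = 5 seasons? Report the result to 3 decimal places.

Update rule: p ← p + [c·p·(h−p) − e·p]·Δt with Δt = 1.
  1  |  dp/dt·Δt = +0.000699  |  p_1 = 0.428699
  2  |  dp/dt·Δt = +0.000651  |  p_2 = 0.429350
  3  |  dp/dt·Δt = +0.000605  |  p_3 = 0.429955
  4  |  dp/dt·Δt = +0.000563  |  p_4 = 0.430518
  5  |  dp/dt·Δt = +0.000523  |  p_5 = 0.431042

0.431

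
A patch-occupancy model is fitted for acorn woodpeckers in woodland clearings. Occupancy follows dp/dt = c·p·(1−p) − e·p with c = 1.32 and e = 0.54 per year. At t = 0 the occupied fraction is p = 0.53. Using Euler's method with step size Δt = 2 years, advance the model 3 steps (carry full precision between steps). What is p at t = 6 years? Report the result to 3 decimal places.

Update rule: p ← p + [c·p·(1−p) − e·p]·Δt with Δt = 2.
p: 0.53000 → 0.61522  (Δp = +0.08522)
p: 0.61522 → 0.57573  (Δp = -0.03949)
p: 0.57573 → 0.59880  (Δp = +0.02307)

0.599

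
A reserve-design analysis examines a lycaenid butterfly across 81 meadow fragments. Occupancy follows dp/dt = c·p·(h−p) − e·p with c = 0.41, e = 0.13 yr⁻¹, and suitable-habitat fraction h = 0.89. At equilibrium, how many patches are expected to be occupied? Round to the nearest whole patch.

46

p* = h − e/c = 0.89 − 0.3171 = 0.5729.
Expected occupied patches = N × p* = 81 × 0.5729 = 46.41 ≈ 46.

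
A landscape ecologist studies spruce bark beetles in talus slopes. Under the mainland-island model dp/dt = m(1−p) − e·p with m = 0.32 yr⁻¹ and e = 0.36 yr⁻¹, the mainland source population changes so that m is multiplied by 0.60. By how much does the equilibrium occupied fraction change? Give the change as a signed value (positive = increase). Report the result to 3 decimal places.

-0.123

Before: p* = 0.32/(0.32+0.36) = 0.4706.
After: m = 0.192, e = 0.36; p* = 0.192/0.5520 = 0.3478.
Δp* = 0.3478 − 0.4706 = -0.1228.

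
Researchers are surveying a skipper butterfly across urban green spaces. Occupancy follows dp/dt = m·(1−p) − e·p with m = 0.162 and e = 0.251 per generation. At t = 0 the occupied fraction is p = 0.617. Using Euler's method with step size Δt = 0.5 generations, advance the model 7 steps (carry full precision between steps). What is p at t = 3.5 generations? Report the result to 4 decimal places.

0.4368

Update rule: p ← p + [m·(1−p) − e·p]·Δt with Δt = 0.5.
  1  |  dp/dt·Δt = -0.046411  |  p_1 = 0.570589
  2  |  dp/dt·Δt = -0.036827  |  p_2 = 0.533763
  3  |  dp/dt·Δt = -0.029222  |  p_3 = 0.504541
  4  |  dp/dt·Δt = -0.023188  |  p_4 = 0.481353
  5  |  dp/dt·Δt = -0.018399  |  p_5 = 0.462954
  6  |  dp/dt·Δt = -0.014600  |  p_6 = 0.448354
  7  |  dp/dt·Δt = -0.011585  |  p_7 = 0.436769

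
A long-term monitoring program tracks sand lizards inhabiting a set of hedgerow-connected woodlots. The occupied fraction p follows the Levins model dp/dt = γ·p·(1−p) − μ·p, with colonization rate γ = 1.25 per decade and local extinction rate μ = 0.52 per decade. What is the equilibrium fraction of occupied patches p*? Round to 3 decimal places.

0.584

Setting dp/dt = 0 and dividing through by p* gives γ·(1−p*) = μ.
So p* = 1 − μ/γ = 1 − 0.52/1.25 = 1 − 0.4160 = 0.5840.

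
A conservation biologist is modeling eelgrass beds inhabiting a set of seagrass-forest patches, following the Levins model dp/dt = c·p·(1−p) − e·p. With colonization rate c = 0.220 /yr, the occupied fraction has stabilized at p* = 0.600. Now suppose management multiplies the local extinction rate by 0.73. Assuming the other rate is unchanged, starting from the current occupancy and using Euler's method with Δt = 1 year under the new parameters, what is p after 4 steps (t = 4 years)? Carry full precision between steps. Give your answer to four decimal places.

0.6479

Balance c(1−p*) = e gives e = 0.220×(1 − 0.60000) = 0.08800.
Starting from p₀ = 0.60000; update p ← p + (dp/dt)·Δt with the new parameters.
t = 1: p = 0.60000 + (+0.01426) = 0.61426
t = 2: p = 0.61426 + (+0.01267) = 0.62692
t = 3: p = 0.62692 + (+0.01118) = 0.63811
t = 4: p = 0.63811 + (+0.00981) = 0.64792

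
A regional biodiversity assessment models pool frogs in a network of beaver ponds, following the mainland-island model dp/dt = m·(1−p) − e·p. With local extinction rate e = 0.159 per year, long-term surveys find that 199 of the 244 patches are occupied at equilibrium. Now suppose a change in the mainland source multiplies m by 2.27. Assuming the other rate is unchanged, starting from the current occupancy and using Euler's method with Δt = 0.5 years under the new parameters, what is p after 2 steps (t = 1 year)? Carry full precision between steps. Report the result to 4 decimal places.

Observed p* = 199/244 = 0.81557.
Balance m(1−p*) = e·p* gives m = e·p*/(1−p*) = 0.159×0.81557/0.18443 = 0.70313.
Starting from p₀ = 0.81557; update p ← p + (dp/dt)·Δt with the new parameters.
step 1: Δp = +0.08234, p = 0.89792
step 2: Δp = +0.01008, p = 0.90800

0.9080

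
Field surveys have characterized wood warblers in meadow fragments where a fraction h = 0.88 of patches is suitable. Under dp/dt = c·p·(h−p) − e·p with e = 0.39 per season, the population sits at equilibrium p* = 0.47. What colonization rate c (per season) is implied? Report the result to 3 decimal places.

0.951

At equilibrium c(h−p*) = e, so c = e/(h−p*).
c = 0.39/(0.88 − 0.47) = 0.39/0.4100 = 0.9512.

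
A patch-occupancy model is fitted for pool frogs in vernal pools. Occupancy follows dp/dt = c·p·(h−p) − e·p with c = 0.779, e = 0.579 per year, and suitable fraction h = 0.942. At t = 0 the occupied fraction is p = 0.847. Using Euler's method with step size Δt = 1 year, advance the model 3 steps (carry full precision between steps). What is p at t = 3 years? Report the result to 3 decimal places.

0.307

Update rule: p ← p + [c·p·(h−p) − e·p]·Δt with Δt = 1.
  1  |  dp/dt·Δt = -0.427731  |  p_1 = 0.419269
  2  |  dp/dt·Δt = -0.072027  |  p_2 = 0.347242
  3  |  dp/dt·Δt = -0.040170  |  p_3 = 0.307072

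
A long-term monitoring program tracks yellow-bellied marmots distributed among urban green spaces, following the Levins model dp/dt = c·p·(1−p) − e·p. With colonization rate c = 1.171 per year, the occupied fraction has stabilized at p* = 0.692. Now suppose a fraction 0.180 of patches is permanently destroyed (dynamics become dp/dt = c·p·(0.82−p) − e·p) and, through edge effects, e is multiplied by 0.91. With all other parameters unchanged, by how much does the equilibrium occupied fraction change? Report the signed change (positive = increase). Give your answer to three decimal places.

-0.152

Balance c(1−p*) = e gives e = 1.171×(1 − 0.69200) = 0.36067.
New p* = 0.82 − e/c = 0.82 − 0.32821/1.17100 = 0.53972.
Δp* = 0.53972 − 0.69200 = -0.15228.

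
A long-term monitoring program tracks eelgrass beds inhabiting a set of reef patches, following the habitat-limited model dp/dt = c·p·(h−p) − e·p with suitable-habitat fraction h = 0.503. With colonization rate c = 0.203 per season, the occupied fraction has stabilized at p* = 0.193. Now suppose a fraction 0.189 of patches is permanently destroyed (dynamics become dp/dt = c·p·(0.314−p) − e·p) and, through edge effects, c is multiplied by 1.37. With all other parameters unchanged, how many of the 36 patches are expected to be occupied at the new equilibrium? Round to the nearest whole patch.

3

Balance c(h−p*) = e gives e = 0.203×(0.503 − 0.19300) = 0.06293.
New p* = 0.314 − e/c = 0.314 − 0.06293/0.27811 = 0.08772.
Expected occupied = 36 × 0.08772 = 3.16 ≈ 3.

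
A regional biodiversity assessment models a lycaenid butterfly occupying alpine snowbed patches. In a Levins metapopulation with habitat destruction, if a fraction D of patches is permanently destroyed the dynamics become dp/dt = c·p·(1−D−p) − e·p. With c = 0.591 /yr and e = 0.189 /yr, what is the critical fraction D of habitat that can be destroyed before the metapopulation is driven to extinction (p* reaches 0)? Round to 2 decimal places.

The nontrivial equilibrium is p* = (1−D) − e/c; extinction occurs when this hits zero.
So D_crit = 1 − e/c = 1 − 0.189/0.591 = 1 − 0.3198 = 0.6802.
Note this equals the original equilibrium occupancy — the Levins extinction-debt result.

0.68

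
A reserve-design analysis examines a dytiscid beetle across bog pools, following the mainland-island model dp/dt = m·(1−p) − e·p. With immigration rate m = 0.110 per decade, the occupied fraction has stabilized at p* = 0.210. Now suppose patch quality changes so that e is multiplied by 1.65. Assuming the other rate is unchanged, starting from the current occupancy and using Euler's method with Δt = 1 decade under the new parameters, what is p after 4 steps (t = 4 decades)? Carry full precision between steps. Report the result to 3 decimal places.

Balance m(1−p*) = e·p* gives e = m(1−p*)/p* = 0.110×0.79000/0.21000 = 0.41381.
Starting from p₀ = 0.21000; update p ← p + (dp/dt)·Δt with the new parameters.
step 1: Δp = -0.05649, p = 0.15351
step 2: Δp = -0.01170, p = 0.14181
step 3: Δp = -0.00243, p = 0.13939
step 4: Δp = -0.00050, p = 0.13888

0.139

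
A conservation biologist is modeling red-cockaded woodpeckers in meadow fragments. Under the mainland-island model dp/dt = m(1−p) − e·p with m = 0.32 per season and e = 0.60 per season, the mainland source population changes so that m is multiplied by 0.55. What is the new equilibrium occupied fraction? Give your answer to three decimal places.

0.227

Before: p* = 0.32/(0.32+0.60) = 0.3478.
After: m = 0.176, e = 0.6; p* = 0.176/0.7760 = 0.2268.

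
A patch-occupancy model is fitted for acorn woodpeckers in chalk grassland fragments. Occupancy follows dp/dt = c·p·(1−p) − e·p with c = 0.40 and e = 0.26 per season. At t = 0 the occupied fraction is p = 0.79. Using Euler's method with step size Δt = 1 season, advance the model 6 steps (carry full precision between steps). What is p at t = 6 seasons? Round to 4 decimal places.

0.4393

Update rule: p ← p + [c·p·(1−p) − e·p]·Δt with Δt = 1.
  1  |  dp/dt·Δt = -0.139040  |  p_1 = 0.650960
  2  |  dp/dt·Δt = -0.078365  |  p_2 = 0.572595
  3  |  dp/dt·Δt = -0.050983  |  p_3 = 0.521612
  4  |  dp/dt·Δt = -0.035806  |  p_4 = 0.485806
  5  |  dp/dt·Δt = -0.026390  |  p_5 = 0.459416
  6  |  dp/dt·Δt = -0.020107  |  p_6 = 0.439309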